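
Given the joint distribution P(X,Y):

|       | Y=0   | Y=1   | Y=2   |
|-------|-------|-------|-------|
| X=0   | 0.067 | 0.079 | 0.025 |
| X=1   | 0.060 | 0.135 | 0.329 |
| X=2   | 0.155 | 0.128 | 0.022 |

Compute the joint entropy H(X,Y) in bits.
2.7625 bits

H(X,Y) = -Σ_{x,y} P(x,y) log₂ P(x,y). Per-cell terms -P(x,y)·log₂P(x,y):
  X=0: 0.26128, 0.28930, 0.13305
  X=1: 0.24353, 0.39001, 0.52766
  X=2: 0.41690, 0.37962, 0.12114
Sum of the 9 terms: H(X,Y) = 2.7625 bits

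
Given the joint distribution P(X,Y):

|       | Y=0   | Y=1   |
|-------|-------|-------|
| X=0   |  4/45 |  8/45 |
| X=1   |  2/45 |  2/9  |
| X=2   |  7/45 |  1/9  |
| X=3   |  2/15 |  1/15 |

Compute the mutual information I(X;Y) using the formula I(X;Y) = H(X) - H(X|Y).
0.1193 bits

I(X;Y) = H(X) - H(X|Y)

Marginal of X (row sums):
  P(X=0) = 4/45 + 8/45 = 4/15
  P(X=1) = 2/45 + 2/9 = 4/15
  P(X=2) = 7/45 + 1/9 = 4/15
  P(X=3) = 2/15 + 1/15 = 1/5
H(X) = -[(4/15)·log₂(4/15) + (4/15)·log₂(4/15) + (4/15)·log₂(4/15) + (1/5)·log₂(1/5)]
  = 0.5085 + 0.5085 + 0.5085 + 0.4644 = 1.9899 bits

Marginal of Y (column sums):
  P(Y=0) = 4/45 + 2/45 + 7/45 + 2/15 = 19/45
  P(Y=1) = 8/45 + 2/9 + 1/9 + 1/15 = 26/45
H(X|Y) = Σ_y P(y)·H(X|Y=y):
  Y=0: P(Y=0) = 19/45, P(X|Y=0) = (4/19, 2/19, 7/19, 6/19) → H(X|Y=0) = 1.8710
  Y=1: P(Y=1) = 26/45, P(X|Y=1) = (4/13, 5/13, 5/26, 3/26) → H(X|Y=1) = 1.8703
H(X|Y) = (19/45)·1.8710 + (26/45)·1.8703 = 1.8706 bits

I(X;Y) = H(X) - H(X|Y) = 1.9899 - 1.8706 = 0.1193 bits

Cross-check via I(X;Y) = H(X) + H(Y) - H(X,Y): computing H(Y) from the column sums and H(X,Y) from the 8 cells in the same way gives H(Y) = 0.9825 bits and H(X,Y) = 2.8531 bits, so
I(X;Y) = 1.9899 + 0.9825 - 2.8531 = 0.1193 bits ✓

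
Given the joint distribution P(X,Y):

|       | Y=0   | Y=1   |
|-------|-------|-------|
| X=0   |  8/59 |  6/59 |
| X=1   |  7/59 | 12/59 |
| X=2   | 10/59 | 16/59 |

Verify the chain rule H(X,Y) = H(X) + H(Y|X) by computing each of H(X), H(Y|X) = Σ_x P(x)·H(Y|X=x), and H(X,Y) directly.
H(X) = 1.5398 bits, H(Y|X) = 0.9631 bits, H(X,Y) = 2.5030 bits

Marginal of X (row sums):
  P(X=0) = 8/59 + 6/59 = 14/59
  P(X=1) = 7/59 + 12/59 = 19/59
  P(X=2) = 10/59 + 16/59 = 26/59
H(X) = -[(14/59)·log₂(14/59) + (19/59)·log₂(19/59) + (26/59)·log₂(26/59)]
  = 0.4924 + 0.5264 + 0.5210 = 1.5398 bits

H(Y|X) = Σ_x P(x)·H(Y|X=x):
  X=0: P(X=0) = 14/59, P(Y|X=0) = (4/7, 3/7) → H(Y|X=0) = 0.9852
  X=1: P(X=1) = 19/59, P(Y|X=1) = (7/19, 12/19) → H(Y|X=1) = 0.9495
  X=2: P(X=2) = 26/59, P(Y|X=2) = (5/13, 8/13) → H(Y|X=2) = 0.9612
H(Y|X) = (14/59)·0.9852 + (19/59)·0.9495 + (26/59)·0.9612 = 0.9631 bits

H(X,Y) = -Σ_{x,y} P(x,y) log₂ P(x,y). Per-cell terms -P(x,y)·log₂P(x,y):
  X=0: 0.3909, 0.3354
  X=1: 0.3649, 0.4673
  X=2: 0.4340, 0.5105
Sum of the 6 terms: H(X,Y) = 2.5030 bits

Chain rule check:
  H(X) + H(Y|X) = 1.5398 + 0.9631 = 2.5029 bits
  H(X,Y) = 2.5030 bits
✓ Chain rule verified (Δ = 0.0001 is 4-dp rounding noise: each of the three values was rounded independently).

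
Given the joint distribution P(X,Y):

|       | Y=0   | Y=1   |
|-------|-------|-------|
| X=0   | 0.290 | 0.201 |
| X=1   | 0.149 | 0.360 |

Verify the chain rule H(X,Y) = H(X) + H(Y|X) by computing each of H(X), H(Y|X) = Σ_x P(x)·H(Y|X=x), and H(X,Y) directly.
H(X) = 0.9998 bits, H(Y|X) = 0.9233 bits, H(X,Y) = 1.9230 bits

Marginal of X (row sums):
  P(X=0) = 0.290 + 0.201 = 0.491
  P(X=1) = 0.149 + 0.360 = 0.509
H(X) = -[0.491·log₂(0.491) + 0.509·log₂(0.509)]
  = 0.5039 + 0.4959 = 0.9998 bits

H(Y|X) = Σ_x P(x)·H(Y|X=x):
  X=0: P(X=0) = 0.491, P(Y|X=0) = (290/491, 201/491) → H(Y|X=0) = 0.9762
  X=1: P(X=1) = 0.509, P(Y|X=1) = (149/509, 360/509) → H(Y|X=1) = 0.8722
H(Y|X) = 0.491·0.9762 + 0.509·0.8722 = 0.9233 bits

H(X,Y) = -Σ_{x,y} P(x,y) log₂ P(x,y). Per-cell terms -P(x,y)·log₂P(x,y):
  X=0: 0.5179, 0.4653
  X=1: 0.4092, 0.5306
Sum of the 4 terms: H(X,Y) = 1.9230 bits

Chain rule check:
  H(X) + H(Y|X) = 0.9998 + 0.9233 = 1.9231 bits
  H(X,Y) = 1.9230 bits
✓ Chain rule verified (Δ = 0.0001 is 4-dp rounding noise: each of the three values was rounded independently).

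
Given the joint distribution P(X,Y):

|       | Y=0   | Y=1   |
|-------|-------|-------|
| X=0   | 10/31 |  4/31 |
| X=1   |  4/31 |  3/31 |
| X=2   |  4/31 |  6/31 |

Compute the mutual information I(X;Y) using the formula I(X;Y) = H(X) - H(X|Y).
0.0557 bits

I(X;Y) = H(X) - H(X|Y)

Marginal of X (row sums):
  P(X=0) = 10/31 + 4/31 = 14/31
  P(X=1) = 4/31 + 3/31 = 7/31
  P(X=2) = 4/31 + 6/31 = 10/31
H(X) = -[(14/31)·log₂(14/31) + (7/31)·log₂(7/31) + (10/31)·log₂(10/31)]
  = 0.51793 + 0.48477 + 0.52654 = 1.52924 bits

Marginal of Y (column sums):
  P(Y=0) = 10/31 + 4/31 + 4/31 = 18/31
  P(Y=1) = 4/31 + 3/31 + 6/31 = 13/31
H(X|Y) = Σ_y P(y)·H(X|Y=y):
  Y=0: P(Y=0) = 18/31, P(X|Y=0) = (5/9, 2/9, 2/9) → H(X|Y=0) = 1.43552
  Y=1: P(Y=1) = 13/31, P(X|Y=1) = (4/13, 3/13, 6/13) → H(X|Y=1) = 1.52623
H(X|Y) = (18/31)·1.43552 + (13/31)·1.52623 = 1.47356 bits

I(X;Y) = H(X) - H(X|Y) = 1.52924 - 1.47356 = 0.0557 bits

Cross-check via I(X;Y) = H(X) + H(Y) - H(X,Y): computing H(Y) from the column sums and H(X,Y) from the 6 cells in the same way gives H(Y) = 0.98115 bits and H(X,Y) = 2.45471 bits, so
I(X;Y) = 1.52924 + 0.98115 - 2.45471 = 0.0557 bits ✓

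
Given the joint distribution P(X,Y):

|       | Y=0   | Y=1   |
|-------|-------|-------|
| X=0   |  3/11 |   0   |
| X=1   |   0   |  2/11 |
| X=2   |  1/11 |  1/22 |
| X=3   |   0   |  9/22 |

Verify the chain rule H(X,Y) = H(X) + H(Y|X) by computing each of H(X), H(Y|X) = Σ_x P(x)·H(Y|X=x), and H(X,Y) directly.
H(X) = 1.8779 bits, H(Y|X) = 0.1252 bits, H(X,Y) = 2.0031 bits

Marginal of X (row sums):
  P(X=0) = 3/11 + 0 = 3/11
  P(X=1) = 0 + 2/11 = 2/11
  P(X=2) = 1/11 + 1/22 = 3/22
  P(X=3) = 0 + 9/22 = 9/22
H(X) = -[(3/11)·log₂(3/11) + (2/11)·log₂(2/11) + (3/22)·log₂(3/22) + (9/22)·log₂(9/22)]
  = 0.5112 + 0.4472 + 0.3920 + 0.5275 = 1.8779 bits

H(Y|X) = Σ_x P(x)·H(Y|X=x):
  X=0: P(X=0) = 3/11, P(Y|X=0) = (1, 0) → H(Y|X=0) = 0.0000
  X=1: P(X=1) = 2/11, P(Y|X=1) = (0, 1) → H(Y|X=1) = 0.0000
  X=2: P(X=2) = 3/22, P(Y|X=2) = (2/3, 1/3) → H(Y|X=2) = 0.9183
  X=3: P(X=3) = 9/22, P(Y|X=3) = (0, 1) → H(Y|X=3) = 0.0000
H(Y|X) = (3/11)·0.0000 + (2/11)·0.0000 + (3/22)·0.9183 + (9/22)·0.0000 = 0.1252 bits

H(X,Y) = -Σ_{x,y} P(x,y) log₂ P(x,y). Per-cell terms -P(x,y)·log₂P(x,y):
  X=0: 0.5112, 0.0000
  X=1: 0.0000, 0.4472
  X=2: 0.3145, 0.2027
  X=3: 0.0000, 0.5275
  (cells with P = 0 contribute 0)
Sum of the 8 terms: H(X,Y) = 2.0031 bits

Chain rule check:
  H(X) + H(Y|X) = 1.8779 + 0.1252 = 2.0031 bits
  H(X,Y) = 2.0031 bits
✓ Chain rule verified.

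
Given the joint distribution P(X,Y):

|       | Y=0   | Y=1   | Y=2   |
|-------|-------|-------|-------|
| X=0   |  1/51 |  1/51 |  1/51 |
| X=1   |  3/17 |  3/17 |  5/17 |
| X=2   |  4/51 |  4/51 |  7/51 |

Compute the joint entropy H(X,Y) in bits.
2.7055 bits

H(X,Y) = -Σ_{x,y} P(x,y) log₂ P(x,y). Per-cell terms -P(x,y)·log₂P(x,y):
  X=0: 0.11122, 0.11122, 0.11122
  X=1: 0.44162, 0.44162, 0.51927
  X=2: 0.28803, 0.28803, 0.39324
Sum of the 9 terms: H(X,Y) = 2.7055 bits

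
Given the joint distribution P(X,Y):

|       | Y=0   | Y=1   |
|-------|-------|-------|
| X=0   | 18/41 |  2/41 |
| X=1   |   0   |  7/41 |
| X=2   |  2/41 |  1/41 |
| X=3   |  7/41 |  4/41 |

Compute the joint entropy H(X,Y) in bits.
2.2756 bits

H(X,Y) = -Σ_{x,y} P(x,y) log₂ P(x,y). Per-cell terms -P(x,y)·log₂P(x,y):
  X=0: 0.52140, 0.21256
  X=1: 0.00000, 0.43540
  X=2: 0.21256, 0.13067
  X=3: 0.43540, 0.32757
  (cells with P = 0 contribute 0)
Sum of the 8 terms: H(X,Y) = 2.2756 bits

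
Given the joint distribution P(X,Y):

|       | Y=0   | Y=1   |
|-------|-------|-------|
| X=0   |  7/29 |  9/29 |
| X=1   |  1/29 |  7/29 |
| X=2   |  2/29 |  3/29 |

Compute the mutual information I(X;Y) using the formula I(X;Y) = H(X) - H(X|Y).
0.0665 bits

I(X;Y) = H(X) - H(X|Y)

Marginal of X (row sums):
  P(X=0) = 7/29 + 9/29 = 16/29
  P(X=1) = 1/29 + 7/29 = 8/29
  P(X=2) = 2/29 + 3/29 = 5/29
H(X) = -[(16/29)·log₂(16/29) + (8/29)·log₂(8/29) + (5/29)·log₂(5/29)]
  = 0.47337 + 0.51255 + 0.43725 = 1.42317 bits

Marginal of Y (column sums):
  P(Y=0) = 7/29 + 1/29 + 2/29 = 10/29
  P(Y=1) = 9/29 + 7/29 + 3/29 = 19/29
H(X|Y) = Σ_y P(y)·H(X|Y=y):
  Y=0: P(Y=0) = 10/29, P(X|Y=0) = (7/10, 1/10, 1/5) → H(X|Y=0) = 1.15678
  Y=1: P(Y=1) = 19/29, P(X|Y=1) = (9/19, 7/19, 3/19) → H(X|Y=1) = 1.46184
H(X|Y) = (10/29)·1.15678 + (19/29)·1.46184 = 1.35665 bits

I(X;Y) = H(X) - H(X|Y) = 1.42317 - 1.35665 = 0.0665 bits

Cross-check via I(X;Y) = H(X) + H(Y) - H(X,Y): computing H(Y) from the column sums and H(X,Y) from the 6 cells in the same way gives H(Y) = 0.92936 bits and H(X,Y) = 2.28601 bits, so
I(X;Y) = 1.42317 + 0.92936 - 2.28601 = 0.0665 bits ✓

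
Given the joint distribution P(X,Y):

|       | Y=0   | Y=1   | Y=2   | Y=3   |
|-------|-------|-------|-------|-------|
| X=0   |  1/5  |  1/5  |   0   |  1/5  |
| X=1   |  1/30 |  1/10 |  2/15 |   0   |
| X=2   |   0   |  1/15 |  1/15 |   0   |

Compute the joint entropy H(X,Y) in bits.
2.7974 bits

H(X,Y) = -Σ_{x,y} P(x,y) log₂ P(x,y). Per-cell terms -P(x,y)·log₂P(x,y):
  X=0: 0.46439, 0.46439, 0.00000, 0.46439
  X=1: 0.16356, 0.33219, 0.38759, 0.00000
  X=2: 0.00000, 0.26046, 0.26046, 0.00000
  (cells with P = 0 contribute 0)
Sum of the 12 terms: H(X,Y) = 2.7974 bits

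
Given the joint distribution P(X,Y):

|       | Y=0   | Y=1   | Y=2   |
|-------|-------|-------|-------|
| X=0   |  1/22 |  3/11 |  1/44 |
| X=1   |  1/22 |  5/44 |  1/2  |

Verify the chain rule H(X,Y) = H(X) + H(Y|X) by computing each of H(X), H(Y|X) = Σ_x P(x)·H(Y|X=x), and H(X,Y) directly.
H(X) = 0.9257 bits, H(Y|X) = 0.9715 bits, H(X,Y) = 1.8972 bits

Marginal of X (row sums):
  P(X=0) = 1/22 + 3/11 + 1/44 = 15/44
  P(X=1) = 1/22 + 5/44 + 1/2 = 29/44
H(X) = -[(15/44)·log₂(15/44) + (29/44)·log₂(29/44)]
  = 0.529275 + 0.396411 = 0.9257 bits

H(Y|X) = Σ_x P(x)·H(Y|X=x):
  X=0: P(X=0) = 15/44, P(Y|X=0) = (2/15, 4/5, 1/15) → H(Y|X=0) = 0.905587
  X=1: P(X=1) = 29/44, P(Y|X=1) = (2/29, 5/29, 22/29) → H(Y|X=1) = 1.005666
H(Y|X) = (15/44)·0.905587 + (29/44)·1.005666 = 0.9715 bits

H(X,Y) = -Σ_{x,y} P(x,y) log₂ P(x,y). Per-cell terms -P(x,y)·log₂P(x,y):
  X=0: 0.202701, 0.511219, 0.124078
  X=1: 0.202701, 0.356534, 0.500000
Sum of the 6 terms: H(X,Y) = 1.8972 bits

Chain rule check:
  H(X) + H(Y|X) = 0.9257 + 0.9715 = 1.8972 bits
  H(X,Y) = 1.8972 bits
✓ Chain rule verified.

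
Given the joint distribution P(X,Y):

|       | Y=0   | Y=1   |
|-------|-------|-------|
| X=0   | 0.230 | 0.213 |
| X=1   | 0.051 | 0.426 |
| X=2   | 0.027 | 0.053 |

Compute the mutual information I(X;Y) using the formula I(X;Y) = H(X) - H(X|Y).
0.1405 bits

I(X;Y) = H(X) - H(X|Y)

Marginal of X (row sums):
  P(X=0) = 0.230 + 0.213 = 0.443
  P(X=1) = 0.051 + 0.426 = 0.477
  P(X=2) = 0.027 + 0.053 = 0.080
H(X) = -[0.443·log₂(0.443) + 0.477·log₂(0.477) + 0.080·log₂(0.080)]
  = 0.520357 + 0.509407 + 0.291508 = 1.32127 bits

Marginal of Y (column sums):
  P(Y=0) = 0.230 + 0.051 + 0.027 = 0.308
  P(Y=1) = 0.213 + 0.426 + 0.053 = 0.692
H(X|Y) = Σ_y P(y)·H(X|Y=y):
  Y=0: P(Y=0) = 0.308, P(X|Y=0) = (115/154, 51/308, 27/308) → H(X|Y=0) = 1.052052
  Y=1: P(Y=1) = 0.692, P(X|Y=1) = (213/692, 213/346, 53/692) → H(X|Y=1) = 1.238011
H(X|Y) = 0.308·1.052052 + 0.692·1.238011 = 1.18074 bits

I(X;Y) = H(X) - H(X|Y) = 1.32127 - 1.18074 = 0.1405 bits

Cross-check via I(X;Y) = H(X) + H(Y) - H(X,Y): computing H(Y) from the column sums and H(X,Y) from the 6 cells in the same way gives H(Y) = 0.89085 bits and H(X,Y) = 2.07159 bits, so
I(X;Y) = 1.32127 + 0.89085 - 2.07159 = 0.1405 bits ✓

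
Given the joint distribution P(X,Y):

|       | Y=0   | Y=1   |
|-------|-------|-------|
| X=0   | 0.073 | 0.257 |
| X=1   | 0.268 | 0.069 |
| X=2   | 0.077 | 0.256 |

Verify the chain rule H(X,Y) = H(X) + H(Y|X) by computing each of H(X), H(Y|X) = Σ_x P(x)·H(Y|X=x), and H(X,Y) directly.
H(X) = 1.5849 bits, H(Y|X) = 0.7578 bits, H(X,Y) = 2.3427 bits

Marginal of X (row sums):
  P(X=0) = 0.073 + 0.257 = 0.330
  P(X=1) = 0.268 + 0.069 = 0.337
  P(X=2) = 0.077 + 0.256 = 0.333
H(X) = -[0.330·log₂(0.330) + 0.337·log₂(0.337) + 0.333·log₂(0.333)]
  = 0.5278 + 0.5288 + 0.5283 = 1.5849 bits

H(Y|X) = Σ_x P(x)·H(Y|X=x):
  X=0: P(X=0) = 0.330, P(Y|X=0) = (73/330, 257/330) → H(Y|X=0) = 0.7624
  X=1: P(X=1) = 0.337, P(Y|X=1) = (268/337, 69/337) → H(Y|X=1) = 0.7313
  X=2: P(X=2) = 0.333, P(Y|X=2) = (77/333, 256/333) → H(Y|X=2) = 0.7802
H(Y|X) = 0.330·0.7624 + 0.337·0.7313 + 0.333·0.7802 = 0.7578 bits

H(X,Y) = -Σ_{x,y} P(x,y) log₂ P(x,y). Per-cell terms -P(x,y)·log₂P(x,y):
  X=0: 0.2756, 0.5038
  X=1: 0.5091, 0.2662
  X=2: 0.2848, 0.5032
Sum of the 6 terms: H(X,Y) = 2.3427 bits

Chain rule check:
  H(X) + H(Y|X) = 1.5849 + 0.7578 = 2.3427 bits
  H(X,Y) = 2.3427 bits
✓ Chain rule verified.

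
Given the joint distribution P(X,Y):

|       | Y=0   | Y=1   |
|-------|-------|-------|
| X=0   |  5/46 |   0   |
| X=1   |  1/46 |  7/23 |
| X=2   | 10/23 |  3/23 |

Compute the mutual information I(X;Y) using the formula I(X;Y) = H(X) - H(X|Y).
0.4320 bits

I(X;Y) = H(X) - H(X|Y)

Marginal of X (row sums):
  P(X=0) = 5/46 + 0 = 5/46
  P(X=1) = 1/46 + 7/23 = 15/46
  P(X=2) = 10/23 + 3/23 = 13/23
H(X) = -[(5/46)·log₂(5/46) + (15/46)·log₂(15/46) + (13/23)·log₂(13/23)]
  = 0.34800 + 0.52718 + 0.46524 = 1.34042 bits

Marginal of Y (column sums):
  P(Y=0) = 5/46 + 1/46 + 10/23 = 13/23
  P(Y=1) = 0 + 7/23 + 3/23 = 10/23
H(X|Y) = Σ_y P(y)·H(X|Y=y):
  Y=0: P(Y=0) = 13/23, P(X|Y=0) = (5/26, 1/26, 10/13) → H(X|Y=0) = 0.92936
  Y=1: P(Y=1) = 10/23, P(X|Y=1) = (0, 7/10, 3/10) → H(X|Y=1) = 0.88129
H(X|Y) = (13/23)·0.92936 + (10/23)·0.88129 = 0.90846 bits

I(X;Y) = H(X) - H(X|Y) = 1.34042 - 0.90846 = 0.4320 bits

Cross-check via I(X;Y) = H(X) + H(Y) - H(X,Y): computing H(Y) from the column sums and H(X,Y) from the 6 cells in the same way gives H(Y) = 0.98769 bits and H(X,Y) = 1.89615 bits, so
I(X;Y) = 1.34042 + 0.98769 - 1.89615 = 0.4320 bits ✓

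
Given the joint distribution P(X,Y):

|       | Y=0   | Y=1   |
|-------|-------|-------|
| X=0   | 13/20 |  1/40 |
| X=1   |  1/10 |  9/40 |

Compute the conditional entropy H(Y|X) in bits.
0.4437 bits

H(Y|X) = H(X,Y) - H(X)

H(X,Y) = -Σ_{x,y} P(x,y) log₂ P(x,y). Per-cell terms -P(x,y)·log₂P(x,y):
  X=0: 0.40397, 0.13305
  X=1: 0.33219, 0.48420
Sum of the 4 terms: H(X,Y) = 1.3534 bits

Marginal of X (row sums):
  P(X=0) = 13/20 + 1/40 = 27/40
  P(X=1) = 1/10 + 9/40 = 13/40
H(X) = -[(27/40)·log₂(27/40) + (13/40)·log₂(13/40)]
  = 0.38275 + 0.52698 = 0.9097 bits

H(Y|X) = H(X,Y) - H(X) = 1.3534 - 0.9097 = 0.4437 bits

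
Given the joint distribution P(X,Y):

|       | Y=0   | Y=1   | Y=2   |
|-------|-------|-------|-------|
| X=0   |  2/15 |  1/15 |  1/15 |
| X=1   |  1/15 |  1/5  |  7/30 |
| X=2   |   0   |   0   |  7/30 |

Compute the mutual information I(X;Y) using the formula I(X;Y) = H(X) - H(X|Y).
0.3418 bits

I(X;Y) = H(X) - H(X|Y)

Marginal of X (row sums):
  P(X=0) = 2/15 + 1/15 + 1/15 = 4/15
  P(X=1) = 1/15 + 1/5 + 7/30 = 1/2
  P(X=2) = 0 + 0 + 7/30 = 7/30
H(X) = -[(4/15)·log₂(4/15) + (1/2)·log₂(1/2) + (7/30)·log₂(7/30)]
  = 0.508504 + 0.500000 + 0.489892 = 1.49840 bits

Marginal of Y (column sums):
  P(Y=0) = 2/15 + 1/15 + 0 = 1/5
  P(Y=1) = 1/15 + 1/5 + 0 = 4/15
  P(Y=2) = 1/15 + 7/30 + 7/30 = 8/15
H(X|Y) = Σ_y P(y)·H(X|Y=y):
  Y=0: P(Y=0) = 1/5, P(X|Y=0) = (2/3, 1/3, 0) → H(X|Y=0) = 0.918296
  Y=1: P(Y=1) = 4/15, P(X|Y=1) = (1/4, 3/4, 0) → H(X|Y=1) = 0.811278
  Y=2: P(Y=2) = 8/15, P(X|Y=2) = (1/8, 7/16, 7/16) → H(X|Y=2) = 1.418564
H(X|Y) = (1/5)·0.918296 + (4/15)·0.811278 + (8/15)·1.418564 = 1.15657 bits

I(X;Y) = H(X) - H(X|Y) = 1.49840 - 1.15657 = 0.3418 bits

Cross-check via I(X;Y) = H(X) + H(Y) - H(X,Y): computing H(Y) from the column sums and H(X,Y) from the 9 cells in the same way gives H(Y) = 1.45656 bits and H(X,Y) = 2.61313 bits, so
I(X;Y) = 1.49840 + 1.45656 - 2.61313 = 0.3418 bits ✓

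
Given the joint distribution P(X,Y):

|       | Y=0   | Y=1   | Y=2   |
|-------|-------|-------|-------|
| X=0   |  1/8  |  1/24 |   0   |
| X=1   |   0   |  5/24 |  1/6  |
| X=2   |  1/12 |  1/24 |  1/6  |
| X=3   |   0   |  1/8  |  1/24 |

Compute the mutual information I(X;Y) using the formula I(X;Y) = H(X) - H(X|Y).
0.4841 bits

I(X;Y) = H(X) - H(X|Y)

Marginal of X (row sums):
  P(X=0) = 1/8 + 1/24 + 0 = 1/6
  P(X=1) = 0 + 5/24 + 1/6 = 3/8
  P(X=2) = 1/12 + 1/24 + 1/6 = 7/24
  P(X=3) = 0 + 1/8 + 1/24 = 1/6
H(X) = -[(1/6)·log₂(1/6) + (3/8)·log₂(3/8) + (7/24)·log₂(7/24) + (1/6)·log₂(1/6)]
  = 0.430827 + 0.530639 + 0.518469 + 0.430827 = 1.91076 bits

Marginal of Y (column sums):
  P(Y=0) = 1/8 + 0 + 1/12 + 0 = 5/24
  P(Y=1) = 1/24 + 5/24 + 1/24 + 1/8 = 5/12
  P(Y=2) = 0 + 1/6 + 1/6 + 1/24 = 3/8
H(X|Y) = Σ_y P(y)·H(X|Y=y):
  Y=0: P(Y=0) = 5/24, P(X|Y=0) = (3/5, 0, 2/5, 0) → H(X|Y=0) = 0.970951
  Y=1: P(Y=1) = 5/12, P(X|Y=1) = (1/10, 1/2, 1/10, 3/10) → H(X|Y=1) = 1.685475
  Y=2: P(Y=2) = 3/8, P(X|Y=2) = (0, 4/9, 4/9, 1/9) → H(X|Y=2) = 1.392147
H(X|Y) = (5/24)·0.970951 + (5/12)·1.685475 + (3/8)·1.392147 = 1.42662 bits

I(X;Y) = H(X) - H(X|Y) = 1.91076 - 1.42662 = 0.4841 bits

Cross-check via I(X;Y) = H(X) + H(Y) - H(X,Y): computing H(Y) from the column sums and H(X,Y) from the 12 cells in the same way gives H(Y) = 1.52837 bits and H(X,Y) = 2.95499 bits, so
I(X;Y) = 1.91076 + 1.52837 - 2.95499 = 0.4841 bits ✓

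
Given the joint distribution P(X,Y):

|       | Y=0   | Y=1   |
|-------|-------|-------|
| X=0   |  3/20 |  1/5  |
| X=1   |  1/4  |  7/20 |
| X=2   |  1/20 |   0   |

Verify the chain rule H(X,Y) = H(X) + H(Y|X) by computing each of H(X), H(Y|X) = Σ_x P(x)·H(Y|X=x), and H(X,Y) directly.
H(X) = 1.1884 bits, H(Y|X) = 0.9328 bits, H(X,Y) = 2.1211 bits

Marginal of X (row sums):
  P(X=0) = 3/20 + 1/5 = 7/20
  P(X=1) = 1/4 + 7/20 = 3/5
  P(X=2) = 1/20 + 0 = 1/20
H(X) = -[(7/20)·log₂(7/20) + (3/5)·log₂(3/5) + (1/20)·log₂(1/20)]
  = 0.5301 + 0.4422 + 0.2161 = 1.1884 bits

H(Y|X) = Σ_x P(x)·H(Y|X=x):
  X=0: P(X=0) = 7/20, P(Y|X=0) = (3/7, 4/7) → H(Y|X=0) = 0.9852
  X=1: P(X=1) = 3/5, P(Y|X=1) = (5/12, 7/12) → H(Y|X=1) = 0.9799
  X=2: P(X=2) = 1/20, P(Y|X=2) = (1, 0) → H(Y|X=2) = 0.0000
H(Y|X) = (7/20)·0.9852 + (3/5)·0.9799 + (1/20)·0.0000 = 0.9328 bits

H(X,Y) = -Σ_{x,y} P(x,y) log₂ P(x,y). Per-cell terms -P(x,y)·log₂P(x,y):
  X=0: 0.4105, 0.4644
  X=1: 0.5000, 0.5301
  X=2: 0.2161, 0.0000
  (cells with P = 0 contribute 0)
Sum of the 6 terms: H(X,Y) = 2.1211 bits

Chain rule check:
  H(X) + H(Y|X) = 1.1884 + 0.9328 = 2.1212 bits
  H(X,Y) = 2.1211 bits
✓ Chain rule verified (Δ = 0.0001 is 4-dp rounding noise: each of the three values was rounded independently).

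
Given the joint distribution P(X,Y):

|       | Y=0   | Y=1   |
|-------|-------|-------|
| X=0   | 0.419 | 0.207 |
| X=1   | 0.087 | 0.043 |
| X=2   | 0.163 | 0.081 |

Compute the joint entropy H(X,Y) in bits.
2.2182 bits

H(X,Y) = -Σ_{x,y} P(x,y) log₂ P(x,y). Per-cell terms -P(x,y)·log₂P(x,y):
  X=0: 0.5258, 0.4704
  X=1: 0.3065, 0.1952
  X=2: 0.4266, 0.2937
Sum of the 6 terms: H(X,Y) = 2.2182 bits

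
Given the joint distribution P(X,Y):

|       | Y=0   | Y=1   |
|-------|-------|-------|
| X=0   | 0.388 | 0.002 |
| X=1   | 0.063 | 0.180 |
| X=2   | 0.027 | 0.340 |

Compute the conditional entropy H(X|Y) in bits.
0.9157 bits

H(X|Y) = H(X,Y) - H(Y)

H(X,Y) = -Σ_{x,y} P(x,y) log₂ P(x,y). Per-cell terms -P(x,y)·log₂P(x,y):
  X=0: 0.52996, 0.01793
  X=1: 0.25128, 0.44531
  X=2: 0.14069, 0.52917
Sum of the 6 terms: H(X,Y) = 1.9143 bits

Marginal of Y (column sums):
  P(Y=0) = 0.388 + 0.063 + 0.027 = 0.478
  P(Y=1) = 0.002 + 0.180 + 0.340 = 0.522
H(Y) = -[0.478·log₂(0.478) + 0.522·log₂(0.522)]
  = 0.50903 + 0.48957 = 0.9986 bits

H(X|Y) = H(X,Y) - H(Y) = 1.9143 - 0.9986 = 0.9157 bits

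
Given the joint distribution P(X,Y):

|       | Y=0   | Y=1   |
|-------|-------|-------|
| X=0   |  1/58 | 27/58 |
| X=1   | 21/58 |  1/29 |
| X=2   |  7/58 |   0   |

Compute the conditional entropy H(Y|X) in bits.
0.2763 bits

H(Y|X) = H(X,Y) - H(X)

H(X,Y) = -Σ_{x,y} P(x,y) log₂ P(x,y). Per-cell terms -P(x,y)·log₂P(x,y):
  X=0: 0.101000, 0.513509
  X=1: 0.530671, 0.167517
  X=2: 0.368179, 0.000000
  (cells with P = 0 contribute 0)
Sum of the 6 terms: H(X,Y) = 1.68088 bits

Marginal of X (row sums):
  P(X=0) = 1/58 + 27/58 = 14/29
  P(X=1) = 21/58 + 1/29 = 23/58
  P(X=2) = 7/58 + 0 = 7/58
H(X) = -[(14/29)·log₂(14/29) + (23/58)·log₂(23/58) + (7/58)·log₂(7/58)]
  = 0.507199 + 0.529166 + 0.368179 = 1.40454 bits

H(Y|X) = H(X,Y) - H(X) = 1.68088 - 1.40454 = 0.2763 bits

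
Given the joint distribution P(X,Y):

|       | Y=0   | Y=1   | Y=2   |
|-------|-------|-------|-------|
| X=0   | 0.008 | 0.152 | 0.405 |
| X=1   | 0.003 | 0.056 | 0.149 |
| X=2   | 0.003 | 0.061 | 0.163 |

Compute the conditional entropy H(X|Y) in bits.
1.4222 bits

H(X|Y) = H(X,Y) - H(Y)

H(X,Y) = -Σ_{x,y} P(x,y) log₂ P(x,y). Per-cell terms -P(x,y)·log₂P(x,y):
  X=0: 0.05573, 0.41311, 0.52812
  X=1: 0.02514, 0.23287, 0.40925
  X=2: 0.02514, 0.24614, 0.42658
Sum of the 9 terms: H(X,Y) = 2.3621 bits

Marginal of Y (column sums):
  P(Y=0) = 0.008 + 0.003 + 0.003 = 0.014
  P(Y=1) = 0.152 + 0.056 + 0.061 = 0.269
  P(Y=2) = 0.405 + 0.149 + 0.163 = 0.717
H(Y) = -[0.014·log₂(0.014) + 0.269·log₂(0.269) + 0.717·log₂(0.717)]
  = 0.08622 + 0.50957 + 0.34413 = 0.9399 bits

H(X|Y) = H(X,Y) - H(Y) = 2.3621 - 0.9399 = 1.4222 bits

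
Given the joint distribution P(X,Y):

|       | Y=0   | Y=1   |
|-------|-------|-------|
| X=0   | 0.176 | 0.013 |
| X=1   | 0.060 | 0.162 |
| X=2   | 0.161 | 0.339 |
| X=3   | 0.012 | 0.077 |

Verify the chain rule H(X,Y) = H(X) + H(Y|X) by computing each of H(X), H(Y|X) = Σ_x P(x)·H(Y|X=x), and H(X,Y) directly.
H(X) = 1.7469 bits, H(Y|X) = 0.7592 bits, H(X,Y) = 2.5062 bits

Marginal of X (row sums):
  P(X=0) = 0.176 + 0.013 = 0.189
  P(X=1) = 0.060 + 0.162 = 0.222
  P(X=2) = 0.161 + 0.339 = 0.500
  P(X=3) = 0.012 + 0.077 = 0.089
H(X) = -[0.189·log₂(0.189) + 0.222·log₂(0.222) + 0.500·log₂(0.500) + 0.089·log₂(0.089)]
  = 0.45427 + 0.48204 + 0.50000 + 0.31061 = 1.7469 bits

H(Y|X) = Σ_x P(x)·H(Y|X=x):
  X=0: P(X=0) = 0.189, P(Y|X=0) = (176/189, 13/189) → H(Y|X=0) = 0.36137
  X=1: P(X=1) = 0.222, P(Y|X=1) = (10/37, 27/37) → H(Y|X=1) = 0.84185
  X=2: P(X=2) = 0.500, P(Y|X=2) = (161/500, 339/500) → H(Y|X=2) = 0.90654
  X=3: P(X=3) = 0.089, P(Y|X=3) = (12/89, 77/89) → H(Y|X=3) = 0.57054
H(Y|X) = 0.189·0.36137 + 0.222·0.84185 + 0.500·0.90654 + 0.089·0.57054 = 0.7592 bits

H(X,Y) = -Σ_{x,y} P(x,y) log₂ P(x,y). Per-cell terms -P(x,y)·log₂P(x,y):
  X=0: 0.44112, 0.08145
  X=1: 0.24353, 0.42540
  X=2: 0.42421, 0.52906
  X=3: 0.07657, 0.28482
Sum of the 8 terms: H(X,Y) = 2.5062 bits

Chain rule check:
  H(X) + H(Y|X) = 1.7469 + 0.7592 = 2.5061 bits
  H(X,Y) = 2.5062 bits
✓ Chain rule verified (Δ = 0.0001 is 4-dp rounding noise: each of the three values was rounded independently).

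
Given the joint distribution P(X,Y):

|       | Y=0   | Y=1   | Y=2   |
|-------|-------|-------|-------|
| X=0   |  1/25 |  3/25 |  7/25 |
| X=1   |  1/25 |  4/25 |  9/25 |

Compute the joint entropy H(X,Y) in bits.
2.2064 bits

H(X,Y) = -Σ_{x,y} P(x,y) log₂ P(x,y). Per-cell terms -P(x,y)·log₂P(x,y):
  X=0: 0.18575, 0.36707, 0.51422
  X=1: 0.18575, 0.42302, 0.53062
Sum of the 6 terms: H(X,Y) = 2.2064 bits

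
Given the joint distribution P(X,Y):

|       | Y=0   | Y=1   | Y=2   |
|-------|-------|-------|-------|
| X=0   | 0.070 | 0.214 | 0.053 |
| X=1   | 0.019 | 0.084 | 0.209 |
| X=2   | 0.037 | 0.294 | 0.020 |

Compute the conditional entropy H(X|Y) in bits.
1.3188 bits

H(X|Y) = H(X,Y) - H(Y)

H(X,Y) = -Σ_{x,y} P(x,y) log₂ P(x,y). Per-cell terms -P(x,y)·log₂P(x,y):
  X=0: 0.2686, 0.4760, 0.2246
  X=1: 0.1086, 0.3002, 0.4720
  X=2: 0.1760, 0.5192, 0.1129
Sum of the 9 terms: H(X,Y) = 2.6581 bits

Marginal of Y (column sums):
  P(Y=0) = 0.070 + 0.019 + 0.037 = 0.126
  P(Y=1) = 0.214 + 0.084 + 0.294 = 0.592
  P(Y=2) = 0.053 + 0.209 + 0.020 = 0.282
H(Y) = -[0.126·log₂(0.126) + 0.592·log₂(0.592) + 0.282·log₂(0.282)]
  = 0.3766 + 0.4477 + 0.5150 = 1.3393 bits

H(X|Y) = H(X,Y) - H(Y) = 2.6581 - 1.3393 = 1.3188 bits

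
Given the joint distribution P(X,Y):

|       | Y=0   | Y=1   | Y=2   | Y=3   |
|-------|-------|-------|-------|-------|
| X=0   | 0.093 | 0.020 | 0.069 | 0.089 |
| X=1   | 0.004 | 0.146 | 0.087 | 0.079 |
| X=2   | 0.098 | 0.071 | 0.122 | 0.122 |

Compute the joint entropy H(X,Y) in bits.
3.3812 bits

H(X,Y) = -Σ_{x,y} P(x,y) log₂ P(x,y). Per-cell terms -P(x,y)·log₂P(x,y):
  X=0: 0.31868, 0.11288, 0.26615, 0.31061
  X=1: 0.03186, 0.40529, 0.30649, 0.28930
  X=2: 0.32841, 0.27094, 0.37028, 0.37028
Sum of the 12 terms: H(X,Y) = 3.3812 bits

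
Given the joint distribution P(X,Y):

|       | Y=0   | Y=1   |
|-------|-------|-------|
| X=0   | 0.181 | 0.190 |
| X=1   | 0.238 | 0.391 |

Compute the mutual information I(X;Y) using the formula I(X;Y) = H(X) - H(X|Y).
0.0083 bits

I(X;Y) = H(X) - H(X|Y)

Marginal of X (row sums):
  P(X=0) = 0.181 + 0.190 = 0.371
  P(X=1) = 0.238 + 0.391 = 0.629
H(X) = -[0.371·log₂(0.371) + 0.629·log₂(0.629)]
  = 0.53072 + 0.42072 = 0.95144 bits

Marginal of Y (column sums):
  P(Y=0) = 0.181 + 0.238 = 0.419
  P(Y=1) = 0.190 + 0.391 = 0.581
H(X|Y) = Σ_y P(y)·H(X|Y=y):
  Y=0: P(Y=0) = 0.419, P(X|Y=0) = (181/419, 238/419) → H(X|Y=0) = 0.98661
  Y=1: P(Y=1) = 0.581, P(X|Y=1) = (190/581, 391/581) → H(X|Y=1) = 0.91186
H(X|Y) = 0.419·0.98661 + 0.581·0.91186 = 0.94318 bits

I(X;Y) = H(X) - H(X|Y) = 0.95144 - 0.94318 = 0.0083 bits

Cross-check via I(X;Y) = H(X) + H(Y) - H(X,Y): computing H(Y) from the column sums and H(X,Y) from the 4 cells in the same way gives H(Y) = 0.98099 bits and H(X,Y) = 1.92416 bits, so
I(X;Y) = 0.95144 + 0.98099 - 1.92416 = 0.0083 bits ✓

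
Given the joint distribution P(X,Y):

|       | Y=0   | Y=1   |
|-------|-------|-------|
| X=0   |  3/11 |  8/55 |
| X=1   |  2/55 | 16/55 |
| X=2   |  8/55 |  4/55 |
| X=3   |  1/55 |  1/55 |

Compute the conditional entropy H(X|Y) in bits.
1.4998 bits

H(X|Y) = H(X,Y) - H(Y)

H(X,Y) = -Σ_{x,y} P(x,y) log₂ P(x,y). Per-cell terms -P(x,y)·log₂P(x,y):
  X=0: 0.5112, 0.4046
  X=1: 0.1739, 0.5182
  X=2: 0.4046, 0.2750
  X=3: 0.1051, 0.1051
Sum of the 8 terms: H(X,Y) = 2.4977 bits

Marginal of Y (column sums):
  P(Y=0) = 3/11 + 2/55 + 8/55 + 1/55 = 26/55
  P(Y=1) = 8/55 + 16/55 + 4/55 + 1/55 = 29/55
H(Y) = -[(26/55)·log₂(26/55) + (29/55)·log₂(29/55)]
  = 0.5110 + 0.4869 = 0.9979 bits

H(X|Y) = H(X,Y) - H(Y) = 2.4977 - 0.9979 = 1.4998 bits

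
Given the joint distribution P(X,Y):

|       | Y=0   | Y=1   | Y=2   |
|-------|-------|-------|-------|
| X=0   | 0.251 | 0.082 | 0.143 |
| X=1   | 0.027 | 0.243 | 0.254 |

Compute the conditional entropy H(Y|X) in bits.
1.3382 bits

H(Y|X) = H(X,Y) - H(X)

H(X,Y) = -Σ_{x,y} P(x,y) log₂ P(x,y). Per-cell terms -P(x,y)·log₂P(x,y):
  X=0: 0.50055, 0.29588, 0.40125
  X=1: 0.14069, 0.49596, 0.50218
Sum of the 6 terms: H(X,Y) = 2.3365 bits

Marginal of X (row sums):
  P(X=0) = 0.251 + 0.082 + 0.143 = 0.476
  P(X=1) = 0.027 + 0.243 + 0.254 = 0.524
H(X) = -[0.476·log₂(0.476) + 0.524·log₂(0.524)]
  = 0.50978 + 0.48856 = 0.9983 bits

H(Y|X) = H(X,Y) - H(X) = 2.3365 - 0.9983 = 1.3382 bits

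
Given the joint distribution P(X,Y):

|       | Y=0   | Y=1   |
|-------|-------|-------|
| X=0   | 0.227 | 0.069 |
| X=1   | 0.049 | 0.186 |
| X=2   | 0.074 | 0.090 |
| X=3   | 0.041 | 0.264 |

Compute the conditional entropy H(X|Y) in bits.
1.7377 bits

H(X|Y) = H(X,Y) - H(Y)

H(X,Y) = -Σ_{x,y} P(x,y) log₂ P(x,y). Per-cell terms -P(x,y)·log₂P(x,y):
  X=0: 0.48561, 0.26615
  X=1: 0.21320, 0.45135
  X=2: 0.27797, 0.31265
  X=3: 0.18894, 0.50725
Sum of the 8 terms: H(X,Y) = 2.7031 bits

Marginal of Y (column sums):
  P(Y=0) = 0.227 + 0.049 + 0.074 + 0.041 = 0.391
  P(Y=1) = 0.069 + 0.186 + 0.090 + 0.264 = 0.609
H(Y) = -[0.391·log₂(0.391) + 0.609·log₂(0.609)]
  = 0.52971 + 0.43573 = 0.9654 bits

H(X|Y) = H(X,Y) - H(Y) = 2.7031 - 0.9654 = 1.7377 bits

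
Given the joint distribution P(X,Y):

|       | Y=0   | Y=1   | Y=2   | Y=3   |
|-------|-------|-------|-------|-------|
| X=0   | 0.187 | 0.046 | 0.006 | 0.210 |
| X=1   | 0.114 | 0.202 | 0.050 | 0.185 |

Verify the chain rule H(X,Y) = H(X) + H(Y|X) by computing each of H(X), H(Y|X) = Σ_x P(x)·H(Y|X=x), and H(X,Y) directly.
H(X) = 0.9925 bits, H(Y|X) = 1.6710 bits, H(X,Y) = 2.6635 bits

Marginal of X (row sums):
  P(X=0) = 0.187 + 0.046 + 0.006 + 0.210 = 0.449
  P(X=1) = 0.114 + 0.202 + 0.050 + 0.185 = 0.551
H(X) = -[0.449·log₂(0.449) + 0.551·log₂(0.551)]
  = 0.51869 + 0.47379 = 0.9925 bits

H(Y|X) = Σ_x P(x)·H(Y|X=x):
  X=0: P(X=0) = 0.449, P(Y|X=0) = (187/449, 46/449, 6/449, 210/449) → H(Y|X=0) = 1.45900
  X=1: P(X=1) = 0.551, P(Y|X=1) = (6/29, 202/551, 50/551, 185/551) → H(Y|X=1) = 1.84383
H(Y|X) = 0.449·1.45900 + 0.551·1.84383 = 1.6710 bits

H(X,Y) = -Σ_{x,y} P(x,y) log₂ P(x,y). Per-cell terms -P(x,y)·log₂P(x,y):
  X=0: 0.45233, 0.20434, 0.04428, 0.47282
  X=1: 0.35715, 0.46613, 0.21610, 0.45036
Sum of the 8 terms: H(X,Y) = 2.6635 bits

Chain rule check:
  H(X) + H(Y|X) = 0.9925 + 1.6710 = 2.6635 bits
  H(X,Y) = 2.6635 bits
✓ Chain rule verified.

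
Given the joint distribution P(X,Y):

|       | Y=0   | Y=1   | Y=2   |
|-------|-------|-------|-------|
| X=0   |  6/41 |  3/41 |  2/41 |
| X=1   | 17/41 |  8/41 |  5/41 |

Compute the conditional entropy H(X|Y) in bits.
0.8387 bits

H(X|Y) = H(X,Y) - H(Y)

H(X,Y) = -Σ_{x,y} P(x,y) log₂ P(x,y). Per-cell terms -P(x,y)·log₂P(x,y):
  X=0: 0.40574, 0.27604, 0.21256
  X=1: 0.52662, 0.46001, 0.37020
Sum of the 6 terms: H(X,Y) = 2.2512 bits

Marginal of Y (column sums):
  P(Y=0) = 6/41 + 17/41 = 23/41
  P(Y=1) = 3/41 + 8/41 = 11/41
  P(Y=2) = 2/41 + 5/41 = 7/41
H(Y) = -[(23/41)·log₂(23/41) + (11/41)·log₂(11/41) + (7/41)·log₂(7/41)]
  = 0.46785 + 0.50925 + 0.43540 = 1.4125 bits

H(X|Y) = H(X,Y) - H(Y) = 2.2512 - 1.4125 = 0.8387 bits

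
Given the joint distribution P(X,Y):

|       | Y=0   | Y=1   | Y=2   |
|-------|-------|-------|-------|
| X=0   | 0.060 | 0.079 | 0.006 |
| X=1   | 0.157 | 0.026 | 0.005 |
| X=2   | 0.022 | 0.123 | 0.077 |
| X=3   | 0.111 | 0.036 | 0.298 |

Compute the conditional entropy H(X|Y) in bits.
1.4271 bits

H(X|Y) = H(X,Y) - H(Y)

H(X,Y) = -Σ_{x,y} P(x,y) log₂ P(x,y). Per-cell terms -P(x,y)·log₂P(x,y):
  X=0: 0.243534, 0.289298, 0.044285
  X=1: 0.419373, 0.136899, 0.038219
  X=2: 0.121140, 0.371862, 0.284823
  X=3: 0.352022, 0.172651, 0.520491
Sum of the 12 terms: H(X,Y) = 2.994597 bits

Marginal of Y (column sums):
  P(Y=0) = 0.060 + 0.157 + 0.022 + 0.111 = 0.350
  P(Y=1) = 0.079 + 0.026 + 0.123 + 0.036 = 0.264
  P(Y=2) = 0.006 + 0.005 + 0.077 + 0.298 = 0.386
H(Y) = -[0.350·log₂(0.350) + 0.264·log₂(0.264) + 0.386·log₂(0.386)]
  = 0.530101 + 0.507247 + 0.530104 = 1.567452 bits

H(X|Y) = H(X,Y) - H(Y) = 2.994597 - 1.567452 = 1.4271 bits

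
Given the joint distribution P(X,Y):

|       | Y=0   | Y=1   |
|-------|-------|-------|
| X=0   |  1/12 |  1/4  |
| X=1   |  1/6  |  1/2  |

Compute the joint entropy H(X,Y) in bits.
1.7296 bits

H(X,Y) = -Σ_{x,y} P(x,y) log₂ P(x,y). Per-cell terms -P(x,y)·log₂P(x,y):
  X=0: 0.29875, 0.50000
  X=1: 0.43083, 0.50000
Sum of the 4 terms: H(X,Y) = 1.7296 bits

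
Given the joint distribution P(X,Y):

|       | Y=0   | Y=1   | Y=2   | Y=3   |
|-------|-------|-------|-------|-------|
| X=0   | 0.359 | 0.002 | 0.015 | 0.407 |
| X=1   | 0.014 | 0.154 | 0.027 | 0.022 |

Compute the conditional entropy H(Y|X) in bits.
1.1763 bits

H(Y|X) = H(X,Y) - H(X)

H(X,Y) = -Σ_{x,y} P(x,y) log₂ P(x,y). Per-cell terms -P(x,y)·log₂P(x,y):
  X=0: 0.53058, 0.01793, 0.09088, 0.52784
  X=1: 0.08622, 0.41565, 0.14069, 0.12114
Sum of the 8 terms: H(X,Y) = 1.93093 bits

Marginal of X (row sums):
  P(X=0) = 0.359 + 0.002 + 0.015 + 0.407 = 0.783
  P(X=1) = 0.014 + 0.154 + 0.027 + 0.022 = 0.217
H(X) = -[0.783·log₂(0.783) + 0.217·log₂(0.217)]
  = 0.27633 + 0.47832 = 0.75465 bits

H(Y|X) = H(X,Y) - H(X) = 1.93093 - 0.75465 = 1.1763 bits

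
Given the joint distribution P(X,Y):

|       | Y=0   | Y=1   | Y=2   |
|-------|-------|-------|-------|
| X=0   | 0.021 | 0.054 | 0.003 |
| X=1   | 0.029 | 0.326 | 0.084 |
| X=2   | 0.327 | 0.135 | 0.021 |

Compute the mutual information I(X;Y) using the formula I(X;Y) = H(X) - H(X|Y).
0.3066 bits

I(X;Y) = H(X) - H(X|Y)

Marginal of X (row sums):
  P(X=0) = 0.021 + 0.054 + 0.003 = 0.078
  P(X=1) = 0.029 + 0.326 + 0.084 = 0.439
  P(X=2) = 0.327 + 0.135 + 0.021 = 0.483
H(X) = -[0.078·log₂(0.078) + 0.439·log₂(0.439) + 0.483·log₂(0.483)]
  = 0.2871 + 0.5214 + 0.5071 = 1.3156 bits

Marginal of Y (column sums):
  P(Y=0) = 0.021 + 0.029 + 0.327 = 0.377
  P(Y=1) = 0.054 + 0.326 + 0.135 = 0.515
  P(Y=2) = 0.003 + 0.084 + 0.021 = 0.108
H(X|Y) = Σ_y P(y)·H(X|Y=y):
  Y=0: P(Y=0) = 0.377, P(X|Y=0) = (21/377, 1/13, 327/377) → H(X|Y=0) = 0.6948
  Y=1: P(Y=1) = 0.515, P(X|Y=1) = (54/515, 326/515, 27/103) → H(X|Y=1) = 1.2651
  Y=2: P(Y=2) = 0.108, P(X|Y=2) = (1/36, 7/9, 7/36) → H(X|Y=2) = 0.8850
H(X|Y) = 0.377·0.6948 + 0.515·1.2651 + 0.108·0.8850 = 1.0090 bits

I(X;Y) = H(X) - H(X|Y) = 1.3156 - 1.0090 = 0.3066 bits

Cross-check via I(X;Y) = H(X) + H(Y) - H(X,Y): computing H(Y) from the column sums and H(X,Y) from the 9 cells in the same way gives H(Y) = 1.3704 bits and H(X,Y) = 2.3794 bits, so
I(X;Y) = 1.3156 + 1.3704 - 2.3794 = 0.3066 bits ✓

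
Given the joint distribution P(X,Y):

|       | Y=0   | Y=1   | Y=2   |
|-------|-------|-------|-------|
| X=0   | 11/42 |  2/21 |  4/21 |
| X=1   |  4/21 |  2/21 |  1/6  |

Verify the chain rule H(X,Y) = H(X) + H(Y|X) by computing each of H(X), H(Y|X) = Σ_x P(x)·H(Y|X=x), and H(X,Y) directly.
H(X) = 0.9934 bits, H(Y|X) = 1.5011 bits, H(X,Y) = 2.4946 bits

Marginal of X (row sums):
  P(X=0) = 11/42 + 2/21 + 4/21 = 23/42
  P(X=1) = 4/21 + 2/21 + 1/6 = 19/42
H(X) = -[(23/42)·log₂(23/42) + (19/42)·log₂(19/42)]
  = 0.4757 + 0.5177 = 0.9934 bits

H(Y|X) = Σ_x P(x)·H(Y|X=x):
  X=0: P(X=0) = 23/42, P(Y|X=0) = (11/23, 4/23, 8/23) → H(Y|X=0) = 1.4777
  X=1: P(X=1) = 19/42, P(Y|X=1) = (8/19, 4/19, 7/19) → H(Y|X=1) = 1.5294
H(Y|X) = (23/42)·1.4777 + (19/42)·1.5294 = 1.5011 bits

H(X,Y) = -Σ_{x,y} P(x,y) log₂ P(x,y). Per-cell terms -P(x,y)·log₂P(x,y):
  X=0: 0.5062, 0.3231, 0.4557
  X=1: 0.4557, 0.3231, 0.4308
Sum of the 6 terms: H(X,Y) = 2.4946 bits

Chain rule check:
  H(X) + H(Y|X) = 0.9934 + 1.5011 = 2.4945 bits
  H(X,Y) = 2.4946 bits
✓ Chain rule verified (Δ = 0.0001 is 4-dp rounding noise: each of the three values was rounded independently).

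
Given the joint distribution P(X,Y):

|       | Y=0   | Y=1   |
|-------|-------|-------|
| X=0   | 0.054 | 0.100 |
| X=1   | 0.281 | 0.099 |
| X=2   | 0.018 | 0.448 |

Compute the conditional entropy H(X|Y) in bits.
1.0911 bits

H(X|Y) = H(X,Y) - H(Y)

H(X,Y) = -Σ_{x,y} P(x,y) log₂ P(x,y). Per-cell terms -P(x,y)·log₂P(x,y):
  X=0: 0.2274, 0.3322
  X=1: 0.5146, 0.3303
  X=2: 0.1043, 0.5190
Sum of the 6 terms: H(X,Y) = 2.0278 bits

Marginal of Y (column sums):
  P(Y=0) = 0.054 + 0.281 + 0.018 = 0.353
  P(Y=1) = 0.100 + 0.099 + 0.448 = 0.647
H(Y) = -[0.353·log₂(0.353) + 0.647·log₂(0.647)]
  = 0.5303 + 0.4064 = 0.9367 bits

H(X|Y) = H(X,Y) - H(Y) = 2.0278 - 0.9367 = 1.0911 bits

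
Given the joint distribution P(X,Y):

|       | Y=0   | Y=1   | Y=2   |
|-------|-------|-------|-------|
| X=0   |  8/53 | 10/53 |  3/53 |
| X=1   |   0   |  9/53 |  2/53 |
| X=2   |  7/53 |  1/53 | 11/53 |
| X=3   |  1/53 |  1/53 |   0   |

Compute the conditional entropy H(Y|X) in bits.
1.1848 bits

H(Y|X) = H(X,Y) - H(X)

H(X,Y) = -Σ_{x,y} P(x,y) log₂ P(x,y). Per-cell terms -P(x,y)·log₂P(x,y):
  X=0: 0.41176, 0.45396, 0.23451
  X=1: 0.00000, 0.43438, 0.17841
  X=2: 0.38574, 0.10807, 0.47082
  X=3: 0.10807, 0.10807, 0.00000
  (cells with P = 0 contribute 0)
Sum of the 12 terms: H(X,Y) = 2.8938 bits

Marginal of X (row sums):
  P(X=0) = 8/53 + 10/53 + 3/53 = 21/53
  P(X=1) = 0 + 9/53 + 2/53 = 11/53
  P(X=2) = 7/53 + 1/53 + 11/53 = 19/53
  P(X=3) = 1/53 + 1/53 + 0 = 2/53
H(X) = -[(21/53)·log₂(21/53) + (11/53)·log₂(11/53) + (19/53)·log₂(19/53) + (2/53)·log₂(2/53)]
  = 0.52920 + 0.47082 + 0.53056 + 0.17841 = 1.7090 bits

H(Y|X) = H(X,Y) - H(X) = 2.8938 - 1.7090 = 1.1848 bits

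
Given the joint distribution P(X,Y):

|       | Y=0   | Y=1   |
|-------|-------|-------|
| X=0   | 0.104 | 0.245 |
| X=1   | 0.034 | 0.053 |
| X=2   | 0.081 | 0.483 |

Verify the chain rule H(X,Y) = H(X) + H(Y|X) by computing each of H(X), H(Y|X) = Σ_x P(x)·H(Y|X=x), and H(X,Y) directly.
H(X) = 1.3025 bits, H(Y|X) = 0.7255 bits, H(X,Y) = 2.0280 bits

Marginal of X (row sums):
  P(X=0) = 0.104 + 0.245 = 0.349
  P(X=1) = 0.034 + 0.053 = 0.087
  P(X=2) = 0.081 + 0.483 = 0.564
H(X) = -[0.349·log₂(0.349) + 0.087·log₂(0.087) + 0.564·log₂(0.564)]
  = 0.5300 + 0.3065 + 0.4660 = 1.3025 bits

H(Y|X) = Σ_x P(x)·H(Y|X=x):
  X=0: P(X=0) = 0.349, P(Y|X=0) = (104/349, 245/349) → H(Y|X=0) = 0.8788
  X=1: P(X=1) = 0.087, P(Y|X=1) = (34/87, 53/87) → H(Y|X=1) = 0.9653
  X=2: P(X=2) = 0.564, P(Y|X=2) = (27/188, 161/188) → H(Y|X=2) = 0.5936
H(Y|X) = 0.349·0.8788 + 0.087·0.9653 + 0.564·0.5936 = 0.7255 bits

H(X,Y) = -Σ_{x,y} P(x,y) log₂ P(x,y). Per-cell terms -P(x,y)·log₂P(x,y):
  X=0: 0.3396, 0.4971
  X=1: 0.1659, 0.2246
  X=2: 0.2937, 0.5071
Sum of the 6 terms: H(X,Y) = 2.0280 bits

Chain rule check:
  H(X) + H(Y|X) = 1.3025 + 0.7255 = 2.0280 bits
  H(X,Y) = 2.0280 bits
✓ Chain rule verified.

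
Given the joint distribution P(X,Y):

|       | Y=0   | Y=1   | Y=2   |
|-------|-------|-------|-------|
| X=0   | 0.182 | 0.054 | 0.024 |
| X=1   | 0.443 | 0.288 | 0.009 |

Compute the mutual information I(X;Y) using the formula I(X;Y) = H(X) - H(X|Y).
0.0397 bits

I(X;Y) = H(X) - H(X|Y)

Marginal of X (row sums):
  P(X=0) = 0.182 + 0.054 + 0.024 = 0.260
  P(X=1) = 0.443 + 0.288 + 0.009 = 0.740
H(X) = -[0.260·log₂(0.260) + 0.740·log₂(0.740)]
  = 0.50529 + 0.32146 = 0.82675 bits

Marginal of Y (column sums):
  P(Y=0) = 0.182 + 0.443 = 0.625
  P(Y=1) = 0.054 + 0.288 = 0.342
  P(Y=2) = 0.024 + 0.009 = 0.033
H(X|Y) = Σ_y P(y)·H(X|Y=y):
  Y=0: P(Y=0) = 0.625, P(X|Y=0) = (182/625, 443/625) → H(X|Y=0) = 0.87027
  Y=1: P(Y=1) = 0.342, P(X|Y=1) = (3/19, 16/19) → H(X|Y=1) = 0.62925
  Y=2: P(Y=2) = 0.033, P(X|Y=2) = (8/11, 3/11) → H(X|Y=2) = 0.84535
H(X|Y) = 0.625·0.87027 + 0.342·0.62925 + 0.033·0.84535 = 0.78702 bits

I(X;Y) = H(X) - H(X|Y) = 0.82675 - 0.78702 = 0.0397 bits

Cross-check via I(X;Y) = H(X) + H(Y) - H(X,Y): computing H(Y) from the column sums and H(X,Y) from the 6 cells in the same way gives H(Y) = 1.11559 bits and H(X,Y) = 1.90261 bits, so
I(X;Y) = 0.82675 + 1.11559 - 1.90261 = 0.0397 bits ✓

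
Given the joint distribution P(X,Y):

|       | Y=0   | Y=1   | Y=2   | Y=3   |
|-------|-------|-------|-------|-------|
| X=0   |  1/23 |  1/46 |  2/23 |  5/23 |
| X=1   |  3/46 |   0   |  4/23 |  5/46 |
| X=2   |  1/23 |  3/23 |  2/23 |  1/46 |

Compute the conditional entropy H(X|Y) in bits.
1.2654 bits

H(X|Y) = H(X,Y) - H(Y)

H(X,Y) = -Σ_{x,y} P(x,y) log₂ P(x,y). Per-cell terms -P(x,y)·log₂P(x,y):
  X=0: 0.196677, 0.120077, 0.306397, 0.478616
  X=1: 0.256865, 0.000000, 0.438880, 0.348004
  X=2: 0.196677, 0.383296, 0.306397, 0.120077
  (cells with P = 0 contribute 0)
Sum of the 12 terms: H(X,Y) = 3.15196 bits

Marginal of Y (column sums):
  P(Y=0) = 1/23 + 3/46 + 1/23 = 7/46
  P(Y=1) = 1/46 + 0 + 3/23 = 7/46
  P(Y=2) = 2/23 + 4/23 + 2/23 = 8/23
  P(Y=3) = 5/23 + 5/46 + 1/46 = 8/23
H(Y) = -[(7/46)·log₂(7/46) + (7/46)·log₂(7/46) + (8/23)·log₂(8/23) + (8/23)·log₂(8/23)]
  = 0.413336 + 0.413336 + 0.529935 + 0.529935 = 1.88654 bits

H(X|Y) = H(X,Y) - H(Y) = 3.15196 - 1.88654 = 1.2654 bits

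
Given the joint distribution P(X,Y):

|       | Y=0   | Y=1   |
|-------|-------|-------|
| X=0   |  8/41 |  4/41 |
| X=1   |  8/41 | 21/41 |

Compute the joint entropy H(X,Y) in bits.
1.7420 bits

H(X,Y) = -Σ_{x,y} P(x,y) log₂ P(x,y). Per-cell terms -P(x,y)·log₂P(x,y):
  X=0: 0.4600, 0.3276
  X=1: 0.4600, 0.4944
Sum of the 4 terms: H(X,Y) = 1.7420 bits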